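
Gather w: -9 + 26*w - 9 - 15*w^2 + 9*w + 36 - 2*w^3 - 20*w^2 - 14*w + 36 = -2*w^3 - 35*w^2 + 21*w + 54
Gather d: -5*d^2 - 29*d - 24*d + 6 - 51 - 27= -5*d^2 - 53*d - 72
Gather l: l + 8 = l + 8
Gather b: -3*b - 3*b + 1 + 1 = 2 - 6*b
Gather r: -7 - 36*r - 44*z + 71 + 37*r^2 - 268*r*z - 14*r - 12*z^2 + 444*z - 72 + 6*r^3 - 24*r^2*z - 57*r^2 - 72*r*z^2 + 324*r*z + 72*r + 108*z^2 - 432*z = 6*r^3 + r^2*(-24*z - 20) + r*(-72*z^2 + 56*z + 22) + 96*z^2 - 32*z - 8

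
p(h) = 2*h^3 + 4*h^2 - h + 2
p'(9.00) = 557.00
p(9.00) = 1775.00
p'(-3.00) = 29.00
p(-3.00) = -13.00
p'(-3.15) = 33.34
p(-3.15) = -17.67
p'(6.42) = 297.66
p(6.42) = 689.66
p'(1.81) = 33.14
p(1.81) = 25.15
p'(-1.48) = 0.30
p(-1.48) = 5.76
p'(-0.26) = -2.67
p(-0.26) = 2.50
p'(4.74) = 171.73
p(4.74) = 300.12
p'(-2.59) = 18.53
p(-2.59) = -3.33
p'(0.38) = 2.91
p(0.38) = 2.31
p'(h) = 6*h^2 + 8*h - 1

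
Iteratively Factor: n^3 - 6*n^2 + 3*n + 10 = (n - 2)*(n^2 - 4*n - 5) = (n - 5)*(n - 2)*(n + 1)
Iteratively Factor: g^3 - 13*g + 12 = (g - 1)*(g^2 + g - 12) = (g - 1)*(g + 4)*(g - 3)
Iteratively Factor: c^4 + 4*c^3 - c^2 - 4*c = (c - 1)*(c^3 + 5*c^2 + 4*c) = (c - 1)*(c + 1)*(c^2 + 4*c) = c*(c - 1)*(c + 1)*(c + 4)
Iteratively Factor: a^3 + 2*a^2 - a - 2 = (a - 1)*(a^2 + 3*a + 2) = (a - 1)*(a + 1)*(a + 2)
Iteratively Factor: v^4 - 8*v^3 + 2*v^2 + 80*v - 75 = (v - 5)*(v^3 - 3*v^2 - 13*v + 15) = (v - 5)^2*(v^2 + 2*v - 3) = (v - 5)^2*(v - 1)*(v + 3)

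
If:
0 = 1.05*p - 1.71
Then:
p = 1.63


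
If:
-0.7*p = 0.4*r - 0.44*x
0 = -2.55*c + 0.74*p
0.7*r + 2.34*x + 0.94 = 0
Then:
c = 0.736742697078832*x + 0.222681072428972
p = 2.53877551020408*x + 0.76734693877551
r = -3.34285714285714*x - 1.34285714285714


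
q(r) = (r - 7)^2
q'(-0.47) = -14.94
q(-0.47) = 55.80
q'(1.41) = -11.18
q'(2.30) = -9.40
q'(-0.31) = -14.62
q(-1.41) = 70.73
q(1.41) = 31.25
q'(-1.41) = -16.82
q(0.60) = 40.96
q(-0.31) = 53.44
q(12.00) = 25.00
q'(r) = 2*r - 14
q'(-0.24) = -14.48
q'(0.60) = -12.80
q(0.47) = 42.64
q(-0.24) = 52.42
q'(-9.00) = -32.00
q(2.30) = 22.09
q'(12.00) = 10.00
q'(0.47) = -13.06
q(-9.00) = 256.00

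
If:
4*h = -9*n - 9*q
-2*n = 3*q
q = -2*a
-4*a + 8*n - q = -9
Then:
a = -9/22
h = 81/88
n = -27/22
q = 9/11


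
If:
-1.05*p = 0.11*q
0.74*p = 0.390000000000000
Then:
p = 0.53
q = -5.03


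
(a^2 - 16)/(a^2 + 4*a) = (a - 4)/a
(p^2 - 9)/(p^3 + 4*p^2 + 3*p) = (p - 3)/(p*(p + 1))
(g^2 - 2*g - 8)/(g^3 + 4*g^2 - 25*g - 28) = (g + 2)/(g^2 + 8*g + 7)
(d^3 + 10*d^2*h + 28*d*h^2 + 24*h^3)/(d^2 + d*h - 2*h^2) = (d^2 + 8*d*h + 12*h^2)/(d - h)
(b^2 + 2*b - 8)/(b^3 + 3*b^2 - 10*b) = (b + 4)/(b*(b + 5))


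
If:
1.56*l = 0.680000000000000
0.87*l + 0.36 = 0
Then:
No Solution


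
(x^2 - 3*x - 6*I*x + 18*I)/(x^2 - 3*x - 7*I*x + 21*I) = (x - 6*I)/(x - 7*I)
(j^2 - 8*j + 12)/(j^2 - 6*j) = (j - 2)/j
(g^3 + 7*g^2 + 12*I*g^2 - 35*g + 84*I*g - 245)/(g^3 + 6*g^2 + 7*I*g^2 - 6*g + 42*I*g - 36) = (g^3 + g^2*(7 + 12*I) + g*(-35 + 84*I) - 245)/(g^3 + g^2*(6 + 7*I) + g*(-6 + 42*I) - 36)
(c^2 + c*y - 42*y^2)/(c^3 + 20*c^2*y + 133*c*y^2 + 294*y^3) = (c - 6*y)/(c^2 + 13*c*y + 42*y^2)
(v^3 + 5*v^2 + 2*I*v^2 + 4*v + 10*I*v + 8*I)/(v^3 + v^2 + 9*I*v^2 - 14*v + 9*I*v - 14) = (v + 4)/(v + 7*I)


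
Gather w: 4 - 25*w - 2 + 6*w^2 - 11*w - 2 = 6*w^2 - 36*w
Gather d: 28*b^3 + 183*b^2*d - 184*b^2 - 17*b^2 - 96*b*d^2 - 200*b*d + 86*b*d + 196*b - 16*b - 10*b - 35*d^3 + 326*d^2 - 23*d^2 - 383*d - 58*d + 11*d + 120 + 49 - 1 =28*b^3 - 201*b^2 + 170*b - 35*d^3 + d^2*(303 - 96*b) + d*(183*b^2 - 114*b - 430) + 168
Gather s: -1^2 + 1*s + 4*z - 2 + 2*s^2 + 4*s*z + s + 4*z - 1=2*s^2 + s*(4*z + 2) + 8*z - 4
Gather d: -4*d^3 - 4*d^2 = -4*d^3 - 4*d^2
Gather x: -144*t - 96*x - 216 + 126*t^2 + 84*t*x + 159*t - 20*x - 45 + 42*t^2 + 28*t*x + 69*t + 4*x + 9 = 168*t^2 + 84*t + x*(112*t - 112) - 252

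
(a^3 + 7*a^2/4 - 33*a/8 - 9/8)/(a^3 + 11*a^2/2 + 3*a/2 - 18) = (a + 1/4)/(a + 4)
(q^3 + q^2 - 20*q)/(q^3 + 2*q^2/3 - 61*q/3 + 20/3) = 3*q/(3*q - 1)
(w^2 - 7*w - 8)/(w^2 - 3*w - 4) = (w - 8)/(w - 4)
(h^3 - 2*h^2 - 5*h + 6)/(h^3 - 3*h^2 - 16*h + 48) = (h^2 + h - 2)/(h^2 - 16)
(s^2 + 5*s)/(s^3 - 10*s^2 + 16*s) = (s + 5)/(s^2 - 10*s + 16)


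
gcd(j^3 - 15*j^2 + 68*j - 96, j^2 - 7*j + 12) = j^2 - 7*j + 12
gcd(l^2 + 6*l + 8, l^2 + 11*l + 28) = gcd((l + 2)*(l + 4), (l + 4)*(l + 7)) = l + 4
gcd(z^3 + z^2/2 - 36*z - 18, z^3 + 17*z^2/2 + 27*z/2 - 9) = z + 6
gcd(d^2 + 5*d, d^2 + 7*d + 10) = d + 5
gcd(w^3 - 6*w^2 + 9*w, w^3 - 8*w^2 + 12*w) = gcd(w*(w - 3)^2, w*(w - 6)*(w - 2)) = w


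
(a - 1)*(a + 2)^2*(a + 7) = a^4 + 10*a^3 + 21*a^2 - 4*a - 28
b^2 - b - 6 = (b - 3)*(b + 2)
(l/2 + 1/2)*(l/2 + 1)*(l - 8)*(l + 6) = l^4/4 + l^3/4 - 13*l^2 - 37*l - 24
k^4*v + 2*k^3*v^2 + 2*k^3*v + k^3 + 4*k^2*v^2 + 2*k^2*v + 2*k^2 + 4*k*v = k*(k + 2)*(k + 2*v)*(k*v + 1)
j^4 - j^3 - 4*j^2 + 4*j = j*(j - 2)*(j - 1)*(j + 2)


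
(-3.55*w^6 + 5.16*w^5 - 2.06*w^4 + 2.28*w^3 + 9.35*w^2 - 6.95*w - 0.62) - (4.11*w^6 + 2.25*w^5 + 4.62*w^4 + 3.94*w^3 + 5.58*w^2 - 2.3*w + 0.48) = -7.66*w^6 + 2.91*w^5 - 6.68*w^4 - 1.66*w^3 + 3.77*w^2 - 4.65*w - 1.1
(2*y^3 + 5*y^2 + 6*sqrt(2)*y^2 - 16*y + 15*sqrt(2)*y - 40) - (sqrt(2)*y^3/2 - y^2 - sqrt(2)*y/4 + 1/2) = -sqrt(2)*y^3/2 + 2*y^3 + 6*y^2 + 6*sqrt(2)*y^2 - 16*y + 61*sqrt(2)*y/4 - 81/2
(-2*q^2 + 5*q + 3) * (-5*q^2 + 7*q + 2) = 10*q^4 - 39*q^3 + 16*q^2 + 31*q + 6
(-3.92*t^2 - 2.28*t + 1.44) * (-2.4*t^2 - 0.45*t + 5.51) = 9.408*t^4 + 7.236*t^3 - 24.0292*t^2 - 13.2108*t + 7.9344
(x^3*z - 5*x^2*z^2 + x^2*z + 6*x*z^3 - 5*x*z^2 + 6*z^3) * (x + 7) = x^4*z - 5*x^3*z^2 + 8*x^3*z + 6*x^2*z^3 - 40*x^2*z^2 + 7*x^2*z + 48*x*z^3 - 35*x*z^2 + 42*z^3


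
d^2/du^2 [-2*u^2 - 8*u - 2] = -4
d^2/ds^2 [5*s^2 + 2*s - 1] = 10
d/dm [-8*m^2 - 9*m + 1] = -16*m - 9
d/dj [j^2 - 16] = 2*j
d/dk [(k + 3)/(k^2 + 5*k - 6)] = (k^2 + 5*k - (k + 3)*(2*k + 5) - 6)/(k^2 + 5*k - 6)^2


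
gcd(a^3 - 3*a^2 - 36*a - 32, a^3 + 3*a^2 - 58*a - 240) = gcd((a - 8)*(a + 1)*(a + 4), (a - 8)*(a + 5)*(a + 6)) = a - 8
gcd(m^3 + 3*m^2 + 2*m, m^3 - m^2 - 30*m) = m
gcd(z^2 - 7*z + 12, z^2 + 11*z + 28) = 1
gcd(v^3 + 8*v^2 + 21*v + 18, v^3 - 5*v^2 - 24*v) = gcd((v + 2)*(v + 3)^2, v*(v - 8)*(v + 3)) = v + 3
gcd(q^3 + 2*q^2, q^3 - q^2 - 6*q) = q^2 + 2*q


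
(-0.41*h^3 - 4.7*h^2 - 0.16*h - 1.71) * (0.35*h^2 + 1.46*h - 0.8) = -0.1435*h^5 - 2.2436*h^4 - 6.59*h^3 + 2.9279*h^2 - 2.3686*h + 1.368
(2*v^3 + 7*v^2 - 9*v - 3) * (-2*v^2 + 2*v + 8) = -4*v^5 - 10*v^4 + 48*v^3 + 44*v^2 - 78*v - 24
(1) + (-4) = -3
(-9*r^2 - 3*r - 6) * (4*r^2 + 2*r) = -36*r^4 - 30*r^3 - 30*r^2 - 12*r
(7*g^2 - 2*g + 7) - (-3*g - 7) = 7*g^2 + g + 14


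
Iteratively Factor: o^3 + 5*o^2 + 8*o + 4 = (o + 2)*(o^2 + 3*o + 2) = (o + 1)*(o + 2)*(o + 2)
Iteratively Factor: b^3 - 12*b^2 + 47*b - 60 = (b - 5)*(b^2 - 7*b + 12) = (b - 5)*(b - 3)*(b - 4)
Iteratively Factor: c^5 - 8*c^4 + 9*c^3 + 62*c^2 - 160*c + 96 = (c - 2)*(c^4 - 6*c^3 - 3*c^2 + 56*c - 48) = (c - 2)*(c - 1)*(c^3 - 5*c^2 - 8*c + 48) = (c - 4)*(c - 2)*(c - 1)*(c^2 - c - 12) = (c - 4)^2*(c - 2)*(c - 1)*(c + 3)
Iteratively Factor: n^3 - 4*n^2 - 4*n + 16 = (n - 4)*(n^2 - 4) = (n - 4)*(n - 2)*(n + 2)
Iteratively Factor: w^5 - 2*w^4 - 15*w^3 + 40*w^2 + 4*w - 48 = (w - 2)*(w^4 - 15*w^2 + 10*w + 24) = (w - 2)*(w + 1)*(w^3 - w^2 - 14*w + 24) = (w - 3)*(w - 2)*(w + 1)*(w^2 + 2*w - 8) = (w - 3)*(w - 2)*(w + 1)*(w + 4)*(w - 2)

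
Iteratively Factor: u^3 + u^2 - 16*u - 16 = (u - 4)*(u^2 + 5*u + 4) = (u - 4)*(u + 4)*(u + 1)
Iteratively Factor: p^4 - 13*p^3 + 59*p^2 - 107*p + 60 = (p - 3)*(p^3 - 10*p^2 + 29*p - 20) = (p - 3)*(p - 1)*(p^2 - 9*p + 20) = (p - 4)*(p - 3)*(p - 1)*(p - 5)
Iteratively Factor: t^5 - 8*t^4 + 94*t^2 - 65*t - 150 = (t + 1)*(t^4 - 9*t^3 + 9*t^2 + 85*t - 150) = (t + 1)*(t + 3)*(t^3 - 12*t^2 + 45*t - 50) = (t - 5)*(t + 1)*(t + 3)*(t^2 - 7*t + 10) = (t - 5)^2*(t + 1)*(t + 3)*(t - 2)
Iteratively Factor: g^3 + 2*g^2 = (g)*(g^2 + 2*g) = g^2*(g + 2)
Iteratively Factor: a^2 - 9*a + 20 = (a - 5)*(a - 4)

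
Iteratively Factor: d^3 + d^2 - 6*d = (d - 2)*(d^2 + 3*d) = (d - 2)*(d + 3)*(d)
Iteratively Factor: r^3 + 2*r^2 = (r)*(r^2 + 2*r) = r*(r + 2)*(r)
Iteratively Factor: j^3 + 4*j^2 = (j + 4)*(j^2) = j*(j + 4)*(j)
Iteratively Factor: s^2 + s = (s + 1)*(s)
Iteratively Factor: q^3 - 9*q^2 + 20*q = (q)*(q^2 - 9*q + 20) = q*(q - 4)*(q - 5)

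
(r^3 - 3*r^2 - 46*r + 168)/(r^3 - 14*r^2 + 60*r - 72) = (r^2 + 3*r - 28)/(r^2 - 8*r + 12)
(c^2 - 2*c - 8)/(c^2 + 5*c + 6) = (c - 4)/(c + 3)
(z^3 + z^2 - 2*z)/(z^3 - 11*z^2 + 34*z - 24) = z*(z + 2)/(z^2 - 10*z + 24)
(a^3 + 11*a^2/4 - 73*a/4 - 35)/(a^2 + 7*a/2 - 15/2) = (4*a^2 - 9*a - 28)/(2*(2*a - 3))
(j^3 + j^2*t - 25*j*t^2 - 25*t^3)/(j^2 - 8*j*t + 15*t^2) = (-j^2 - 6*j*t - 5*t^2)/(-j + 3*t)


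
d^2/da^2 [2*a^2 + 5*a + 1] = 4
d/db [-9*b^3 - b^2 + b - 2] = -27*b^2 - 2*b + 1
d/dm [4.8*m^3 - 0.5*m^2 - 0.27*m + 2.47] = 14.4*m^2 - 1.0*m - 0.27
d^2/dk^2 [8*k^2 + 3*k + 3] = 16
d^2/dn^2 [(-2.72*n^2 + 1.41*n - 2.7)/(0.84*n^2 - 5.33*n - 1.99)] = (1.77635683940025e-15*n^4 - 22.366176*n^3 - 38.7112320000001*n^2 + 86.672376*n - 213.888538)/(0.592704*n^6 - 11.282544*n^5 + 67.377996*n^4 - 97.961669*n^3 - 159.621681*n^2 - 63.321999*n - 7.880599)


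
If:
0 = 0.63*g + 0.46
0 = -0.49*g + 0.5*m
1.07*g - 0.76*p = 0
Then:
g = -0.73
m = -0.72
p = -1.03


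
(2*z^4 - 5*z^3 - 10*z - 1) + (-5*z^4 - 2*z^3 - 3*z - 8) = -3*z^4 - 7*z^3 - 13*z - 9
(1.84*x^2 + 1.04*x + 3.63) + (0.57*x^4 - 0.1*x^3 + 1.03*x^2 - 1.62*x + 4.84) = 0.57*x^4 - 0.1*x^3 + 2.87*x^2 - 0.58*x + 8.47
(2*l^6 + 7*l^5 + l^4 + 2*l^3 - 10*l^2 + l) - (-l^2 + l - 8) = 2*l^6 + 7*l^5 + l^4 + 2*l^3 - 9*l^2 + 8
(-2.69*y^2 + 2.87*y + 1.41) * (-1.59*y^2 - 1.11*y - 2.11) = 4.2771*y^4 - 1.5774*y^3 + 0.2483*y^2 - 7.6208*y - 2.9751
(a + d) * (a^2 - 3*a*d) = a^3 - 2*a^2*d - 3*a*d^2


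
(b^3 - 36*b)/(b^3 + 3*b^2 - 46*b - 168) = b*(b - 6)/(b^2 - 3*b - 28)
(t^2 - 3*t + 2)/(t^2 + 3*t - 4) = (t - 2)/(t + 4)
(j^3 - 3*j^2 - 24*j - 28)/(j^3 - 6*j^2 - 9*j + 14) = (j + 2)/(j - 1)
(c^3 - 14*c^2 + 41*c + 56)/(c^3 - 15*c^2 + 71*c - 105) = (c^2 - 7*c - 8)/(c^2 - 8*c + 15)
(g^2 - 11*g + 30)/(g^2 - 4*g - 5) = (g - 6)/(g + 1)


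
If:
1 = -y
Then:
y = -1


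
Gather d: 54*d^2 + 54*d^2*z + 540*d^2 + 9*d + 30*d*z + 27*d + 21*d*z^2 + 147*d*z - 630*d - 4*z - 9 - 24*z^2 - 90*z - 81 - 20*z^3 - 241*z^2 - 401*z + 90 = d^2*(54*z + 594) + d*(21*z^2 + 177*z - 594) - 20*z^3 - 265*z^2 - 495*z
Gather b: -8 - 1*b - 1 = -b - 9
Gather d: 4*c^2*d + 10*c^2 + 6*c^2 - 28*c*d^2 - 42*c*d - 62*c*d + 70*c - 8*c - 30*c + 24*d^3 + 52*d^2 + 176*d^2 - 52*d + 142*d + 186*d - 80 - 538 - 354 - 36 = 16*c^2 + 32*c + 24*d^3 + d^2*(228 - 28*c) + d*(4*c^2 - 104*c + 276) - 1008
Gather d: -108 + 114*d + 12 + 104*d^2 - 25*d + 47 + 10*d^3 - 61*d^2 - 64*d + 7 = 10*d^3 + 43*d^2 + 25*d - 42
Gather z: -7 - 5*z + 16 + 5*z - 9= 0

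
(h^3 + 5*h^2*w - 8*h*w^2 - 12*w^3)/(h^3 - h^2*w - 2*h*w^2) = (h + 6*w)/h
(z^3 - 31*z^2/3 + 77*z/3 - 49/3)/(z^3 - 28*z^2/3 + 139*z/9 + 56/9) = 3*(3*z^2 - 10*z + 7)/(9*z^2 - 21*z - 8)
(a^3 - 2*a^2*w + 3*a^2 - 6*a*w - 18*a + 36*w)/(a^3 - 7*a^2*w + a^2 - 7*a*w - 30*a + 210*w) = (-a^2 + 2*a*w + 3*a - 6*w)/(-a^2 + 7*a*w + 5*a - 35*w)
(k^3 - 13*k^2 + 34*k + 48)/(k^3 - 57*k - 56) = (k - 6)/(k + 7)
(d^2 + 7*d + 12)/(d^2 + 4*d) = (d + 3)/d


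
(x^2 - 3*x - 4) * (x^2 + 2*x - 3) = x^4 - x^3 - 13*x^2 + x + 12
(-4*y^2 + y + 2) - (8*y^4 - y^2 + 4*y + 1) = -8*y^4 - 3*y^2 - 3*y + 1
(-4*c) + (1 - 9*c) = 1 - 13*c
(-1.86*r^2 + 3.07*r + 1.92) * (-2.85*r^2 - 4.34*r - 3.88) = 5.301*r^4 - 0.677099999999999*r^3 - 11.579*r^2 - 20.2444*r - 7.4496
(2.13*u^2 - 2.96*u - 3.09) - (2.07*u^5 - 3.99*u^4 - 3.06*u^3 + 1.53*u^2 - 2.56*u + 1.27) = -2.07*u^5 + 3.99*u^4 + 3.06*u^3 + 0.6*u^2 - 0.4*u - 4.36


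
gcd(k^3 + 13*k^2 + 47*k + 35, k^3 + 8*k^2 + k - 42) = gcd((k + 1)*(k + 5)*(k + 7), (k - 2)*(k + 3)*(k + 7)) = k + 7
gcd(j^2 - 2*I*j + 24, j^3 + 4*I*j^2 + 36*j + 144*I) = j^2 - 2*I*j + 24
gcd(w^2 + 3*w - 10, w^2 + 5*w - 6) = 1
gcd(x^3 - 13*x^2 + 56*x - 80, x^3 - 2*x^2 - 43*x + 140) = x^2 - 9*x + 20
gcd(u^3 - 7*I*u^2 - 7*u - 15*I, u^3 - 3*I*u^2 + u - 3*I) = u^2 - 2*I*u + 3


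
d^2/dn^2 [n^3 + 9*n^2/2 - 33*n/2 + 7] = 6*n + 9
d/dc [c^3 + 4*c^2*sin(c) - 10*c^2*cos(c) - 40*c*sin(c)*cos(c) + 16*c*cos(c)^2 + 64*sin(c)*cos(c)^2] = 10*c^2*sin(c) + 4*c^2*cos(c) + 3*c^2 + 8*c*sin(c) - 16*c*sin(2*c) - 20*c*cos(c) - 40*c*cos(2*c) - 20*sin(2*c) + 16*cos(c) + 8*cos(2*c) + 48*cos(3*c) + 8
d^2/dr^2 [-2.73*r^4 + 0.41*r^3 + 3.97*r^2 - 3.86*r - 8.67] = -32.76*r^2 + 2.46*r + 7.94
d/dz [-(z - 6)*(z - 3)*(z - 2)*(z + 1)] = 2*z*(-2*z^2 + 15*z - 25)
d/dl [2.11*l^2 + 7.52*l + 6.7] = 4.22*l + 7.52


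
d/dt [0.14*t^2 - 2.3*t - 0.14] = 0.28*t - 2.3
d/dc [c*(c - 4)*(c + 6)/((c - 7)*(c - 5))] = (c^4 - 24*c^3 + 105*c^2 + 140*c - 840)/(c^4 - 24*c^3 + 214*c^2 - 840*c + 1225)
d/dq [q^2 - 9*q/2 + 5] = 2*q - 9/2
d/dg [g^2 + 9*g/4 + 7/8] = 2*g + 9/4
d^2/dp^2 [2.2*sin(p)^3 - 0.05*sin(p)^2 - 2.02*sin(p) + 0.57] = 0.370000000000003*sin(p) + 4.95*sin(3*p) - 0.1*cos(2*p)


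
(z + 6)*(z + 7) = z^2 + 13*z + 42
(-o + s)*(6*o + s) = -6*o^2 + 5*o*s + s^2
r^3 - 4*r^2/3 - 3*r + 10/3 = (r - 2)*(r - 1)*(r + 5/3)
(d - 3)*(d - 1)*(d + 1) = d^3 - 3*d^2 - d + 3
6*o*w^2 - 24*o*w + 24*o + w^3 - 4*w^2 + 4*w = (6*o + w)*(w - 2)^2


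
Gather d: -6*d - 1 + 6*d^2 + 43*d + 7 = 6*d^2 + 37*d + 6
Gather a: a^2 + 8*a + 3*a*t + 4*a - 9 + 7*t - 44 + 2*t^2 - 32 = a^2 + a*(3*t + 12) + 2*t^2 + 7*t - 85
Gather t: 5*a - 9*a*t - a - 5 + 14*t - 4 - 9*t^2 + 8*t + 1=4*a - 9*t^2 + t*(22 - 9*a) - 8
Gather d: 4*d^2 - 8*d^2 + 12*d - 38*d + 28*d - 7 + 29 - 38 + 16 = -4*d^2 + 2*d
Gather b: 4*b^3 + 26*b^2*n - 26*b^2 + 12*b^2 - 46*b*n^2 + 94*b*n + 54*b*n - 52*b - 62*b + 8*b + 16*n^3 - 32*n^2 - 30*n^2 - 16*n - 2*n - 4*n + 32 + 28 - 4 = 4*b^3 + b^2*(26*n - 14) + b*(-46*n^2 + 148*n - 106) + 16*n^3 - 62*n^2 - 22*n + 56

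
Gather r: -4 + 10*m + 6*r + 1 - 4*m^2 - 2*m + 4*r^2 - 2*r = -4*m^2 + 8*m + 4*r^2 + 4*r - 3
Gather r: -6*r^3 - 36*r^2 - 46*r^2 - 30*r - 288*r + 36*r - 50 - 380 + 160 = -6*r^3 - 82*r^2 - 282*r - 270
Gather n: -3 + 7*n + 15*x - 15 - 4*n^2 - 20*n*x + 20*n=-4*n^2 + n*(27 - 20*x) + 15*x - 18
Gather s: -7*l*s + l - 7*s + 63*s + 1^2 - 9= l + s*(56 - 7*l) - 8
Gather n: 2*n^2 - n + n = 2*n^2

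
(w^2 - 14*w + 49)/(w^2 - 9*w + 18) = (w^2 - 14*w + 49)/(w^2 - 9*w + 18)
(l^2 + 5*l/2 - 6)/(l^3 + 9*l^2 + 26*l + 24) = (l - 3/2)/(l^2 + 5*l + 6)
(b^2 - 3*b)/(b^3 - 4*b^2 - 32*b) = (3 - b)/(-b^2 + 4*b + 32)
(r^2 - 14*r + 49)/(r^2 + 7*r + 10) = (r^2 - 14*r + 49)/(r^2 + 7*r + 10)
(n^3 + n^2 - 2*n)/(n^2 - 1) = n*(n + 2)/(n + 1)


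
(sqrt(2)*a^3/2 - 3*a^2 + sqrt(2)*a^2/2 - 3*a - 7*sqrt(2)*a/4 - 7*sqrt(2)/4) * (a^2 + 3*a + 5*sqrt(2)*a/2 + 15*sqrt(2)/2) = sqrt(2)*a^5/2 - a^4/2 + 2*sqrt(2)*a^4 - 31*sqrt(2)*a^3/4 - 2*a^3 - 37*sqrt(2)*a^2 - 41*a^2/4 - 111*sqrt(2)*a/4 - 35*a - 105/4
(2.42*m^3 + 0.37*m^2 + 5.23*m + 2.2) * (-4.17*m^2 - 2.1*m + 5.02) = -10.0914*m^5 - 6.6249*m^4 - 10.4377*m^3 - 18.2996*m^2 + 21.6346*m + 11.044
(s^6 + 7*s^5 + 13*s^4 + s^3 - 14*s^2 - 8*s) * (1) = s^6 + 7*s^5 + 13*s^4 + s^3 - 14*s^2 - 8*s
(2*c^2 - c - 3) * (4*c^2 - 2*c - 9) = 8*c^4 - 8*c^3 - 28*c^2 + 15*c + 27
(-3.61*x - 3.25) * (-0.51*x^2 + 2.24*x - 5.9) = 1.8411*x^3 - 6.4289*x^2 + 14.019*x + 19.175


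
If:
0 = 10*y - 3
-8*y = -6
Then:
No Solution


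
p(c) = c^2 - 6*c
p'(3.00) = 0.00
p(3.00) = -9.00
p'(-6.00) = -18.00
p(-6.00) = 72.00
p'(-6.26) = -18.52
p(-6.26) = 76.75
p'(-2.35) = -10.70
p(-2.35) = 19.62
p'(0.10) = -5.80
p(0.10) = -0.59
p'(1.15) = -3.70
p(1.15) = -5.58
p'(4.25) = 2.50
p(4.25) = -7.44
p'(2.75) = -0.50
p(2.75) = -8.94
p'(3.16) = 0.32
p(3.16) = -8.97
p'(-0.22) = -6.44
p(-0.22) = 1.37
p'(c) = 2*c - 6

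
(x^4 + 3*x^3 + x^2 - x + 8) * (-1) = -x^4 - 3*x^3 - x^2 + x - 8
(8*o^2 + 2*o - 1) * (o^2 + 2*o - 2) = 8*o^4 + 18*o^3 - 13*o^2 - 6*o + 2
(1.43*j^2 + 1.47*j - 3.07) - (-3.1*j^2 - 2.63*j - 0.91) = 4.53*j^2 + 4.1*j - 2.16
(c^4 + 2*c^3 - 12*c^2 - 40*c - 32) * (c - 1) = c^5 + c^4 - 14*c^3 - 28*c^2 + 8*c + 32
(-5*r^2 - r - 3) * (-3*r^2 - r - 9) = 15*r^4 + 8*r^3 + 55*r^2 + 12*r + 27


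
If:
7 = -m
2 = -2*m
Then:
No Solution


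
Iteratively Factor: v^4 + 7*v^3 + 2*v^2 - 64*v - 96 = (v + 4)*(v^3 + 3*v^2 - 10*v - 24) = (v - 3)*(v + 4)*(v^2 + 6*v + 8) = (v - 3)*(v + 2)*(v + 4)*(v + 4)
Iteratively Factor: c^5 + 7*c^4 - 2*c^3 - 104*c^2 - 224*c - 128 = (c + 4)*(c^4 + 3*c^3 - 14*c^2 - 48*c - 32) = (c + 1)*(c + 4)*(c^3 + 2*c^2 - 16*c - 32) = (c - 4)*(c + 1)*(c + 4)*(c^2 + 6*c + 8) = (c - 4)*(c + 1)*(c + 2)*(c + 4)*(c + 4)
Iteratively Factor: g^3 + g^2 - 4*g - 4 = (g + 2)*(g^2 - g - 2) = (g + 1)*(g + 2)*(g - 2)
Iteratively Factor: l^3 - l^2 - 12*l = (l - 4)*(l^2 + 3*l) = l*(l - 4)*(l + 3)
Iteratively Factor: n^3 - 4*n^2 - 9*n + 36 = (n - 3)*(n^2 - n - 12) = (n - 3)*(n + 3)*(n - 4)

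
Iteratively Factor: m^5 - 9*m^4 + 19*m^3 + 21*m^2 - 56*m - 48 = (m + 1)*(m^4 - 10*m^3 + 29*m^2 - 8*m - 48) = (m - 3)*(m + 1)*(m^3 - 7*m^2 + 8*m + 16) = (m - 4)*(m - 3)*(m + 1)*(m^2 - 3*m - 4) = (m - 4)*(m - 3)*(m + 1)^2*(m - 4)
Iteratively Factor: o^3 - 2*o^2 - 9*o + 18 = (o - 3)*(o^2 + o - 6) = (o - 3)*(o + 3)*(o - 2)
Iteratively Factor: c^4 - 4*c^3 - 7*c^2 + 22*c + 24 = (c - 4)*(c^3 - 7*c - 6) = (c - 4)*(c + 2)*(c^2 - 2*c - 3) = (c - 4)*(c + 1)*(c + 2)*(c - 3)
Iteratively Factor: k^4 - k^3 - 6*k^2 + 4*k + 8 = (k + 2)*(k^3 - 3*k^2 + 4) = (k + 1)*(k + 2)*(k^2 - 4*k + 4) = (k - 2)*(k + 1)*(k + 2)*(k - 2)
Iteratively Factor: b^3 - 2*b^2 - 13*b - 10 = (b + 2)*(b^2 - 4*b - 5) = (b - 5)*(b + 2)*(b + 1)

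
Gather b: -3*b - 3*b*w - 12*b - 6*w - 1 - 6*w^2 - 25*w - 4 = b*(-3*w - 15) - 6*w^2 - 31*w - 5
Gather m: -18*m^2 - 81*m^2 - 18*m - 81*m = -99*m^2 - 99*m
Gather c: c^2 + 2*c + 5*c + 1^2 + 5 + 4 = c^2 + 7*c + 10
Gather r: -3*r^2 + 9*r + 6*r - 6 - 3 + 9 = -3*r^2 + 15*r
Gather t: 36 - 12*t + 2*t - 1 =35 - 10*t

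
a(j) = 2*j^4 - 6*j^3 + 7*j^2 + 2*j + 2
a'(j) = 8*j^3 - 18*j^2 + 14*j + 2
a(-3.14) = 444.92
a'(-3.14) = -467.11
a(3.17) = 89.51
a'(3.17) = 120.34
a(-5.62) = 3272.03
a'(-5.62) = -2065.23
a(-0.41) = 2.83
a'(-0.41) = -7.32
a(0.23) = 2.76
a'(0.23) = 4.37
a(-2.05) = 114.33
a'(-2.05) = -171.27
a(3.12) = 83.67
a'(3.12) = 113.43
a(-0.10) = 1.88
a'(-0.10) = 0.41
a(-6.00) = 4130.00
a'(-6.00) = -2458.00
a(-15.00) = 123047.00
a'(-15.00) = -31258.00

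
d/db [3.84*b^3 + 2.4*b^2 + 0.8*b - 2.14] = 11.52*b^2 + 4.8*b + 0.8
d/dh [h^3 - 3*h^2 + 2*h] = 3*h^2 - 6*h + 2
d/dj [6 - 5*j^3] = -15*j^2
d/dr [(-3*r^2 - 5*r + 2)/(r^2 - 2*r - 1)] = (11*r^2 + 2*r + 9)/(r^4 - 4*r^3 + 2*r^2 + 4*r + 1)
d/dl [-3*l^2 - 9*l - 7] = -6*l - 9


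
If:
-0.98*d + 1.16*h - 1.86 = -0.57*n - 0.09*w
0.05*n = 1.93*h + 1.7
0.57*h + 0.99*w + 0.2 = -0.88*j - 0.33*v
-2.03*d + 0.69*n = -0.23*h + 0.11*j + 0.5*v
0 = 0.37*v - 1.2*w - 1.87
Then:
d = 0.889899970008217 - 1.64962929719578*w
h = -0.0736826142497135*w - 0.718759089430617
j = -2.29348997744083*w - 1.65698313279817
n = 6.25589914797819 - 2.84414891003894*w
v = 3.24324324324324*w + 5.05405405405405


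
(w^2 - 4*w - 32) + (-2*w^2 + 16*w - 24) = -w^2 + 12*w - 56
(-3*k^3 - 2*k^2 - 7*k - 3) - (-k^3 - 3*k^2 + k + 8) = -2*k^3 + k^2 - 8*k - 11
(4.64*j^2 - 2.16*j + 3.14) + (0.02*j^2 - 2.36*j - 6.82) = 4.66*j^2 - 4.52*j - 3.68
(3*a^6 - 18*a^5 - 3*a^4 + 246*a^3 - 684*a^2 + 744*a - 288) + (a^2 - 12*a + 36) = 3*a^6 - 18*a^5 - 3*a^4 + 246*a^3 - 683*a^2 + 732*a - 252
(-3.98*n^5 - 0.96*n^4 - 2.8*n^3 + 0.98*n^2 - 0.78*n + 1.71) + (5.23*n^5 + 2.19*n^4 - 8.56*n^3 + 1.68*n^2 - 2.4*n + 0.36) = 1.25*n^5 + 1.23*n^4 - 11.36*n^3 + 2.66*n^2 - 3.18*n + 2.07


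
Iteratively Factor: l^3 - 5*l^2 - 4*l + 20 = (l + 2)*(l^2 - 7*l + 10) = (l - 2)*(l + 2)*(l - 5)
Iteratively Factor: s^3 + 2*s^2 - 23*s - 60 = (s + 4)*(s^2 - 2*s - 15) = (s + 3)*(s + 4)*(s - 5)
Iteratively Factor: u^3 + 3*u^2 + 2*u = (u + 1)*(u^2 + 2*u) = (u + 1)*(u + 2)*(u)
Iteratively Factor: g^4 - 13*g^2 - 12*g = (g + 1)*(g^3 - g^2 - 12*g) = g*(g + 1)*(g^2 - g - 12) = g*(g - 4)*(g + 1)*(g + 3)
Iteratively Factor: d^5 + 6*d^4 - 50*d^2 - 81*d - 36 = (d - 3)*(d^4 + 9*d^3 + 27*d^2 + 31*d + 12) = (d - 3)*(d + 3)*(d^3 + 6*d^2 + 9*d + 4) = (d - 3)*(d + 1)*(d + 3)*(d^2 + 5*d + 4) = (d - 3)*(d + 1)^2*(d + 3)*(d + 4)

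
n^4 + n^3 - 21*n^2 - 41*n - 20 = (n - 5)*(n + 1)^2*(n + 4)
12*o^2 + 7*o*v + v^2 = (3*o + v)*(4*o + v)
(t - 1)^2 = t^2 - 2*t + 1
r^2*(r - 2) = r^3 - 2*r^2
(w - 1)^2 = w^2 - 2*w + 1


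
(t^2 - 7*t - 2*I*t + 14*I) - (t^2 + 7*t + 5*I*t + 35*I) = -14*t - 7*I*t - 21*I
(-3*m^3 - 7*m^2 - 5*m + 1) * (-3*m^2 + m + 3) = 9*m^5 + 18*m^4 - m^3 - 29*m^2 - 14*m + 3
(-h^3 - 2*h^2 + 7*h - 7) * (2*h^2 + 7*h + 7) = -2*h^5 - 11*h^4 - 7*h^3 + 21*h^2 - 49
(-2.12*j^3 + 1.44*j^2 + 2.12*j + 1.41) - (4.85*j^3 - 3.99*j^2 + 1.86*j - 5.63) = -6.97*j^3 + 5.43*j^2 + 0.26*j + 7.04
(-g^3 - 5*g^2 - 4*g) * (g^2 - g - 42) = -g^5 - 4*g^4 + 43*g^3 + 214*g^2 + 168*g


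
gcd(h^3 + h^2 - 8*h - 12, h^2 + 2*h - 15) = h - 3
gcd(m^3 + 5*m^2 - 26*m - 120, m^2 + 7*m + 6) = m + 6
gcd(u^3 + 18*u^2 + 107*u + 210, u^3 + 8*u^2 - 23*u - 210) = u^2 + 13*u + 42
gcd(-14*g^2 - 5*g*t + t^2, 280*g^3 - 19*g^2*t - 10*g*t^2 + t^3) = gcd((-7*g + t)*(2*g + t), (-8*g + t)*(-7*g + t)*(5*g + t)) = -7*g + t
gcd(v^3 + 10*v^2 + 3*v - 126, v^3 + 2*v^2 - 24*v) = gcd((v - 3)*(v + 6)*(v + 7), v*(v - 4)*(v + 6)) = v + 6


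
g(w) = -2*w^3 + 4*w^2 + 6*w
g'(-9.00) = -552.00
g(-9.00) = 1728.00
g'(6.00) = -162.00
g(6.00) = -252.00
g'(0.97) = 8.11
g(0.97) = 7.76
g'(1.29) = 6.34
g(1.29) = 10.10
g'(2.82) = -19.15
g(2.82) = 3.88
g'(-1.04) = -8.81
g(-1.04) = 0.34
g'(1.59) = 3.55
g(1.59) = 11.61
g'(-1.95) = -32.42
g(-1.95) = 18.34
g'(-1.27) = -13.84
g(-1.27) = 2.93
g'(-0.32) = 2.83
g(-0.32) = -1.44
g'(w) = -6*w^2 + 8*w + 6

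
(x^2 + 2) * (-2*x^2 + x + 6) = -2*x^4 + x^3 + 2*x^2 + 2*x + 12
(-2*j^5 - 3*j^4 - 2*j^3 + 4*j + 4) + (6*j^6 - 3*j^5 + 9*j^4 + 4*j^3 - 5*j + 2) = 6*j^6 - 5*j^5 + 6*j^4 + 2*j^3 - j + 6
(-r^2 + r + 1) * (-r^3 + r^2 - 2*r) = r^5 - 2*r^4 + 2*r^3 - r^2 - 2*r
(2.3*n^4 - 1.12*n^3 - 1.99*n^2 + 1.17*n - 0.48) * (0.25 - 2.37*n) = -5.451*n^5 + 3.2294*n^4 + 4.4363*n^3 - 3.2704*n^2 + 1.4301*n - 0.12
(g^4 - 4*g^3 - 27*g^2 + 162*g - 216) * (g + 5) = g^5 + g^4 - 47*g^3 + 27*g^2 + 594*g - 1080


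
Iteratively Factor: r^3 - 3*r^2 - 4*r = (r - 4)*(r^2 + r) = r*(r - 4)*(r + 1)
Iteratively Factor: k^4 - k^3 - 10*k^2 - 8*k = (k + 2)*(k^3 - 3*k^2 - 4*k) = k*(k + 2)*(k^2 - 3*k - 4) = k*(k + 1)*(k + 2)*(k - 4)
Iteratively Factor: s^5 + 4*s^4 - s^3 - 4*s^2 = (s + 1)*(s^4 + 3*s^3 - 4*s^2) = s*(s + 1)*(s^3 + 3*s^2 - 4*s) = s*(s + 1)*(s + 4)*(s^2 - s) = s*(s - 1)*(s + 1)*(s + 4)*(s)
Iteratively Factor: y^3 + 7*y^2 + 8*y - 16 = (y + 4)*(y^2 + 3*y - 4) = (y - 1)*(y + 4)*(y + 4)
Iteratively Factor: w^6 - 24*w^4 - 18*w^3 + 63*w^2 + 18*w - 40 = (w + 2)*(w^5 - 2*w^4 - 20*w^3 + 22*w^2 + 19*w - 20) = (w - 5)*(w + 2)*(w^4 + 3*w^3 - 5*w^2 - 3*w + 4) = (w - 5)*(w - 1)*(w + 2)*(w^3 + 4*w^2 - w - 4) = (w - 5)*(w - 1)*(w + 1)*(w + 2)*(w^2 + 3*w - 4) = (w - 5)*(w - 1)*(w + 1)*(w + 2)*(w + 4)*(w - 1)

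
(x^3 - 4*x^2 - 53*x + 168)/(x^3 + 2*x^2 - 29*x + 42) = (x - 8)/(x - 2)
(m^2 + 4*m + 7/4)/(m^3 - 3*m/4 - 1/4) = (2*m + 7)/(2*m^2 - m - 1)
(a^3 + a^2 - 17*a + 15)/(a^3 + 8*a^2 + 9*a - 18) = (a^2 + 2*a - 15)/(a^2 + 9*a + 18)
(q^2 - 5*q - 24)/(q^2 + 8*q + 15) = (q - 8)/(q + 5)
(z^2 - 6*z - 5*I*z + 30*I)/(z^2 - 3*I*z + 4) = (z^2 - 6*z - 5*I*z + 30*I)/(z^2 - 3*I*z + 4)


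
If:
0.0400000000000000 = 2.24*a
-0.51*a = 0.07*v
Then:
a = 0.02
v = -0.13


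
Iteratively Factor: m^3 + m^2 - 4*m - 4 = (m + 1)*(m^2 - 4) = (m + 1)*(m + 2)*(m - 2)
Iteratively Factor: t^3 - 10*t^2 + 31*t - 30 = (t - 3)*(t^2 - 7*t + 10) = (t - 5)*(t - 3)*(t - 2)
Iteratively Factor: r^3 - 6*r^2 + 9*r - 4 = (r - 1)*(r^2 - 5*r + 4) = (r - 1)^2*(r - 4)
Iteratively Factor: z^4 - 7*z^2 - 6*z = (z - 3)*(z^3 + 3*z^2 + 2*z) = z*(z - 3)*(z^2 + 3*z + 2) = z*(z - 3)*(z + 2)*(z + 1)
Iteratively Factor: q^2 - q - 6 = (q + 2)*(q - 3)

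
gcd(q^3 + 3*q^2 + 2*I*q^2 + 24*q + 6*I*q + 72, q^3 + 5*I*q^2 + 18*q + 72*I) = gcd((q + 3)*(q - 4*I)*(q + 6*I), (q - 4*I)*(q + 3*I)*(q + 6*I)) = q^2 + 2*I*q + 24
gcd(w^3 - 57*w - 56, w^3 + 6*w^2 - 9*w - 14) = w^2 + 8*w + 7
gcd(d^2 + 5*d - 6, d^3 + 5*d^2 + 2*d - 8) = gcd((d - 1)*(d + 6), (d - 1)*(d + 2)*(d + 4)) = d - 1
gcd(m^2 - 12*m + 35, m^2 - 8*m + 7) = m - 7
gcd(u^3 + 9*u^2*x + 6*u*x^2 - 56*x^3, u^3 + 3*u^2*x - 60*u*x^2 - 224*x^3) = u^2 + 11*u*x + 28*x^2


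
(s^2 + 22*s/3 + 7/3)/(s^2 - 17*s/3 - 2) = (s + 7)/(s - 6)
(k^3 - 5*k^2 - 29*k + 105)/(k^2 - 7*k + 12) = (k^2 - 2*k - 35)/(k - 4)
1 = 1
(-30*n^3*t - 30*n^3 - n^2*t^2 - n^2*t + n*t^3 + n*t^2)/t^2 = -30*n^3/t - 30*n^3/t^2 - n^2 - n^2/t + n*t + n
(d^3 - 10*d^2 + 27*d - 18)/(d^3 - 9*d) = (d^2 - 7*d + 6)/(d*(d + 3))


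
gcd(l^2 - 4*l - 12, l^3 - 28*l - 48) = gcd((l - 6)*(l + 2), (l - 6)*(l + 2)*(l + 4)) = l^2 - 4*l - 12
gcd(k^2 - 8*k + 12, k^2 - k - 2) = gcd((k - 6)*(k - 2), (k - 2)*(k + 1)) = k - 2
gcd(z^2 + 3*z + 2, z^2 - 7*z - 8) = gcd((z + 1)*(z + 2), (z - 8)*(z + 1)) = z + 1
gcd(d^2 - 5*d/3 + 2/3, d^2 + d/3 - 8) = 1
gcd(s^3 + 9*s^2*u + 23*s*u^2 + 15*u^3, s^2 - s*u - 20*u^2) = 1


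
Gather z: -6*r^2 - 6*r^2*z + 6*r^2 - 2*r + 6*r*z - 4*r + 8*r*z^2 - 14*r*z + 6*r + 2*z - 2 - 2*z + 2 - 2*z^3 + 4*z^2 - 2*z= -2*z^3 + z^2*(8*r + 4) + z*(-6*r^2 - 8*r - 2)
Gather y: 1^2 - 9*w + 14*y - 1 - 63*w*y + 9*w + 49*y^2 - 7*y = 49*y^2 + y*(7 - 63*w)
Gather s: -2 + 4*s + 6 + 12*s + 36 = 16*s + 40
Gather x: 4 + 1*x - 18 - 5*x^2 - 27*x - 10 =-5*x^2 - 26*x - 24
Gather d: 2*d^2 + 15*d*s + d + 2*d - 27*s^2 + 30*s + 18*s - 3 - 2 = 2*d^2 + d*(15*s + 3) - 27*s^2 + 48*s - 5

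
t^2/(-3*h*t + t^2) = t/(-3*h + t)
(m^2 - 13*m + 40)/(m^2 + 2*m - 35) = (m - 8)/(m + 7)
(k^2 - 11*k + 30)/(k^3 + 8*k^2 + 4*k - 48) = (k^2 - 11*k + 30)/(k^3 + 8*k^2 + 4*k - 48)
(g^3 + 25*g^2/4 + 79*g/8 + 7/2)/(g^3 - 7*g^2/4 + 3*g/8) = (8*g^3 + 50*g^2 + 79*g + 28)/(g*(8*g^2 - 14*g + 3))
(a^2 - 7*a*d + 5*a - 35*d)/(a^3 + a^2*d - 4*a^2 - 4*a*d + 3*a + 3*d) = (a^2 - 7*a*d + 5*a - 35*d)/(a^3 + a^2*d - 4*a^2 - 4*a*d + 3*a + 3*d)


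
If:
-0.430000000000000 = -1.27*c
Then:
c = 0.34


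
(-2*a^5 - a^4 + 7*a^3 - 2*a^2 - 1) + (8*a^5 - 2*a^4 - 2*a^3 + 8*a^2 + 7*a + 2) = 6*a^5 - 3*a^4 + 5*a^3 + 6*a^2 + 7*a + 1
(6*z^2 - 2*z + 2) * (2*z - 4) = 12*z^3 - 28*z^2 + 12*z - 8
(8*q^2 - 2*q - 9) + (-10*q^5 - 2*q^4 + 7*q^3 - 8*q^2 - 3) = -10*q^5 - 2*q^4 + 7*q^3 - 2*q - 12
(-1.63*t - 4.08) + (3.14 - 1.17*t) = -2.8*t - 0.94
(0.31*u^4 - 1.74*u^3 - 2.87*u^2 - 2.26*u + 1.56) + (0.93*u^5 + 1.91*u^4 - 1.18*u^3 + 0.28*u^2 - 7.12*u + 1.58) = 0.93*u^5 + 2.22*u^4 - 2.92*u^3 - 2.59*u^2 - 9.38*u + 3.14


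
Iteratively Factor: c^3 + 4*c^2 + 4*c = (c)*(c^2 + 4*c + 4) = c*(c + 2)*(c + 2)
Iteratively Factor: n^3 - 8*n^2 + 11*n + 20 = (n - 5)*(n^2 - 3*n - 4) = (n - 5)*(n - 4)*(n + 1)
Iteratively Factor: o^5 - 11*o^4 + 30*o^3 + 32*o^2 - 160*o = (o + 2)*(o^4 - 13*o^3 + 56*o^2 - 80*o) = (o - 4)*(o + 2)*(o^3 - 9*o^2 + 20*o) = o*(o - 4)*(o + 2)*(o^2 - 9*o + 20) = o*(o - 5)*(o - 4)*(o + 2)*(o - 4)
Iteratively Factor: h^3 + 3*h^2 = (h + 3)*(h^2) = h*(h + 3)*(h)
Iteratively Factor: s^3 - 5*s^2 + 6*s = (s - 2)*(s^2 - 3*s) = s*(s - 2)*(s - 3)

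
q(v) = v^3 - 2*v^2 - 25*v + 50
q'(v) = 3*v^2 - 4*v - 25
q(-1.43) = 78.74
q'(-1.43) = -13.15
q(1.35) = 15.07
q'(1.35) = -24.93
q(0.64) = 33.44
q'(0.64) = -26.33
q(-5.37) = -28.28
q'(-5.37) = 82.99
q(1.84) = 3.46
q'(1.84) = -22.20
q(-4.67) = 21.28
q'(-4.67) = 59.11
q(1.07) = 22.19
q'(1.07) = -25.85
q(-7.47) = -291.68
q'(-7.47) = 172.28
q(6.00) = 44.00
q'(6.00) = 59.00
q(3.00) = -16.00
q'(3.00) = -10.00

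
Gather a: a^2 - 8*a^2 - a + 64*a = -7*a^2 + 63*a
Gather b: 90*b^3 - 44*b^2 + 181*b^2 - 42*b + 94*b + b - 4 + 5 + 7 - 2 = 90*b^3 + 137*b^2 + 53*b + 6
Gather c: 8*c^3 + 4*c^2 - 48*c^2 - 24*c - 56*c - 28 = 8*c^3 - 44*c^2 - 80*c - 28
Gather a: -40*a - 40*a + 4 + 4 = 8 - 80*a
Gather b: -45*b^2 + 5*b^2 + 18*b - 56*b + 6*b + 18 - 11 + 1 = -40*b^2 - 32*b + 8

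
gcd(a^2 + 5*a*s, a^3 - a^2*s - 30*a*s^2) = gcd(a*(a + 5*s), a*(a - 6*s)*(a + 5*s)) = a^2 + 5*a*s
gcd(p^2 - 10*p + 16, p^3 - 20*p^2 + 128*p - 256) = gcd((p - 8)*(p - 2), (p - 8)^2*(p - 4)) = p - 8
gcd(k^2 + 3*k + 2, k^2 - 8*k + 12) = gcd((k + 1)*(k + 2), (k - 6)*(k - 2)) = 1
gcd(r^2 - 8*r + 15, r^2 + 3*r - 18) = r - 3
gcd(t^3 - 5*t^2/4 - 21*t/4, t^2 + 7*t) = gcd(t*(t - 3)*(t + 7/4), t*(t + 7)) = t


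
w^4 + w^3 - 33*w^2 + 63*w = w*(w - 3)^2*(w + 7)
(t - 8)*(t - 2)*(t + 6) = t^3 - 4*t^2 - 44*t + 96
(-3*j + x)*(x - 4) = -3*j*x + 12*j + x^2 - 4*x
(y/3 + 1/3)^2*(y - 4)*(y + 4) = y^4/9 + 2*y^3/9 - 5*y^2/3 - 32*y/9 - 16/9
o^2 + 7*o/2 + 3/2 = (o + 1/2)*(o + 3)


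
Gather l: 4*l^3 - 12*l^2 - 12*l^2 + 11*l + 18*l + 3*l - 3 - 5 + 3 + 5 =4*l^3 - 24*l^2 + 32*l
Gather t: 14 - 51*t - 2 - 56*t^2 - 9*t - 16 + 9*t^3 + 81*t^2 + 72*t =9*t^3 + 25*t^2 + 12*t - 4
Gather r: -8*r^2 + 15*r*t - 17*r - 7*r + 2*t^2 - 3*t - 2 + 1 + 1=-8*r^2 + r*(15*t - 24) + 2*t^2 - 3*t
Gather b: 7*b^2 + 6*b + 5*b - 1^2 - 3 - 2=7*b^2 + 11*b - 6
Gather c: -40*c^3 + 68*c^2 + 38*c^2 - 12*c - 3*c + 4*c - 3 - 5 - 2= -40*c^3 + 106*c^2 - 11*c - 10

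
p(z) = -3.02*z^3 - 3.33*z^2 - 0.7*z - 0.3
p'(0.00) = -0.70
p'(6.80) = -464.92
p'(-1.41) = -9.32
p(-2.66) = 34.84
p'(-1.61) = -13.46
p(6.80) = -1108.62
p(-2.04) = 12.91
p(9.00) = -2477.91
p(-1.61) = 4.80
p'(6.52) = -429.27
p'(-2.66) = -47.09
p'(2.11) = -55.09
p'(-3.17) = -70.63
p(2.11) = -44.97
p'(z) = -9.06*z^2 - 6.66*z - 0.7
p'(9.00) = -794.50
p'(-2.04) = -24.82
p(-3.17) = 64.66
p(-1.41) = 2.53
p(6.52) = -983.47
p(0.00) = -0.30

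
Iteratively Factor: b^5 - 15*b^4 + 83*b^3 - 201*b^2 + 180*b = (b - 3)*(b^4 - 12*b^3 + 47*b^2 - 60*b) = b*(b - 3)*(b^3 - 12*b^2 + 47*b - 60) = b*(b - 5)*(b - 3)*(b^2 - 7*b + 12) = b*(b - 5)*(b - 3)^2*(b - 4)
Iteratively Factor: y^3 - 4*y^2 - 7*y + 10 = (y - 5)*(y^2 + y - 2) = (y - 5)*(y + 2)*(y - 1)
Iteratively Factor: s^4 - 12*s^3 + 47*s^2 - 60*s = (s - 4)*(s^3 - 8*s^2 + 15*s) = (s - 4)*(s - 3)*(s^2 - 5*s) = s*(s - 4)*(s - 3)*(s - 5)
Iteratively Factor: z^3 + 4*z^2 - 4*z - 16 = (z - 2)*(z^2 + 6*z + 8) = (z - 2)*(z + 2)*(z + 4)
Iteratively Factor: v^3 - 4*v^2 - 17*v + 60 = (v - 3)*(v^2 - v - 20) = (v - 3)*(v + 4)*(v - 5)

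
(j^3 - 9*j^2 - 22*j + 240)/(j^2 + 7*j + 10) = (j^2 - 14*j + 48)/(j + 2)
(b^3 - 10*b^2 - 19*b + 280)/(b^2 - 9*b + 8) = (b^2 - 2*b - 35)/(b - 1)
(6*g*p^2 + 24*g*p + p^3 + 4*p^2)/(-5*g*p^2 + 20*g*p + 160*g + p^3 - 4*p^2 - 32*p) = p*(6*g + p)/(-5*g*p + 40*g + p^2 - 8*p)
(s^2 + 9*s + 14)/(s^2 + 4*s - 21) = (s + 2)/(s - 3)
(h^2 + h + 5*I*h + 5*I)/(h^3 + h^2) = (h + 5*I)/h^2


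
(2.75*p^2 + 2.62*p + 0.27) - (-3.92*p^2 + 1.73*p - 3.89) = 6.67*p^2 + 0.89*p + 4.16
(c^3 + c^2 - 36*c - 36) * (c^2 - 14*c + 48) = c^5 - 13*c^4 - 2*c^3 + 516*c^2 - 1224*c - 1728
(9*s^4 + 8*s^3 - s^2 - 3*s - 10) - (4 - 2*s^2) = 9*s^4 + 8*s^3 + s^2 - 3*s - 14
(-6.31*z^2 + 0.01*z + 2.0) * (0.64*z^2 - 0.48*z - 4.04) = -4.0384*z^4 + 3.0352*z^3 + 26.7676*z^2 - 1.0004*z - 8.08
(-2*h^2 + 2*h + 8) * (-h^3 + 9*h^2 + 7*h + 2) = 2*h^5 - 20*h^4 - 4*h^3 + 82*h^2 + 60*h + 16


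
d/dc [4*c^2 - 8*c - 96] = 8*c - 8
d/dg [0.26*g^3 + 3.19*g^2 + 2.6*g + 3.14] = 0.78*g^2 + 6.38*g + 2.6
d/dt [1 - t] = -1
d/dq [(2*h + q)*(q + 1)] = 2*h + 2*q + 1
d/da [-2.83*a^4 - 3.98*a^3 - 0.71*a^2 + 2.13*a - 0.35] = -11.32*a^3 - 11.94*a^2 - 1.42*a + 2.13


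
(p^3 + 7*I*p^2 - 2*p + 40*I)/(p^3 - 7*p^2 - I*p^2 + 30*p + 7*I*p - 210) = (p^2 + 2*I*p + 8)/(p^2 - p*(7 + 6*I) + 42*I)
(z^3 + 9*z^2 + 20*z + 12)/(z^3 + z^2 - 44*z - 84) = (z + 1)/(z - 7)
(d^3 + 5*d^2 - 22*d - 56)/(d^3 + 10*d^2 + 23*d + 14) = (d - 4)/(d + 1)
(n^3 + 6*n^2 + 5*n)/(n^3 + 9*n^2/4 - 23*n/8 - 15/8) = 8*n*(n^2 + 6*n + 5)/(8*n^3 + 18*n^2 - 23*n - 15)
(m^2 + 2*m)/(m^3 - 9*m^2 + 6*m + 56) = m/(m^2 - 11*m + 28)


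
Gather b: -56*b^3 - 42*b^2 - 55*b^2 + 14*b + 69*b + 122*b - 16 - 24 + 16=-56*b^3 - 97*b^2 + 205*b - 24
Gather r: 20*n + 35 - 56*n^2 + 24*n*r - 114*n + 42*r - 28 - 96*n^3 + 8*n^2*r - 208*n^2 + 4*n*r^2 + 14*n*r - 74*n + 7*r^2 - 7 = -96*n^3 - 264*n^2 - 168*n + r^2*(4*n + 7) + r*(8*n^2 + 38*n + 42)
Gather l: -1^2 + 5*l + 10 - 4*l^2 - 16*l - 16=-4*l^2 - 11*l - 7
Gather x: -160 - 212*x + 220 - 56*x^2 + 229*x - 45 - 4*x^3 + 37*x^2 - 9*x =-4*x^3 - 19*x^2 + 8*x + 15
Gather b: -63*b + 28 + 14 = 42 - 63*b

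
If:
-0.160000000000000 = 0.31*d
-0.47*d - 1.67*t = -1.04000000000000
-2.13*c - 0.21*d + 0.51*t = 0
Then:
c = 0.23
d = -0.52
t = 0.77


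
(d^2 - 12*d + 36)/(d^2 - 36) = (d - 6)/(d + 6)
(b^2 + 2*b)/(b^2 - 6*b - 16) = b/(b - 8)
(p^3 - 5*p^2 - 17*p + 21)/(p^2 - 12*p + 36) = (p^3 - 5*p^2 - 17*p + 21)/(p^2 - 12*p + 36)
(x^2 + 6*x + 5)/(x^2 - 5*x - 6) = (x + 5)/(x - 6)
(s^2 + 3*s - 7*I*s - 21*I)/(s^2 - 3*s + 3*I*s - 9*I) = (s^2 + s*(3 - 7*I) - 21*I)/(s^2 + 3*s*(-1 + I) - 9*I)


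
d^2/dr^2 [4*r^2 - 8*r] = 8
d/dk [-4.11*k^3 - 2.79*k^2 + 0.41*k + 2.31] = -12.33*k^2 - 5.58*k + 0.41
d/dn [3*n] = 3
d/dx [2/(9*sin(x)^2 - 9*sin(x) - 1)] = 18*(1 - 2*sin(x))*cos(x)/(-9*sin(x)^2 + 9*sin(x) + 1)^2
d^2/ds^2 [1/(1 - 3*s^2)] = 6*(-9*s^2 - 1)/(3*s^2 - 1)^3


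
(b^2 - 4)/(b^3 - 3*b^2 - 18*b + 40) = (b + 2)/(b^2 - b - 20)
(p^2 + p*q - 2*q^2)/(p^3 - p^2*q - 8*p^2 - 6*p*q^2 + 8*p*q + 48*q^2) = (p - q)/(p^2 - 3*p*q - 8*p + 24*q)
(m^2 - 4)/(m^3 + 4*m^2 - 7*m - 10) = (m + 2)/(m^2 + 6*m + 5)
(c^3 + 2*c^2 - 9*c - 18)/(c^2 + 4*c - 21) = (c^2 + 5*c + 6)/(c + 7)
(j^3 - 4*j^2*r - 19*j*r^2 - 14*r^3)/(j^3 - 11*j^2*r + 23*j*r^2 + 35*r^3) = (-j - 2*r)/(-j + 5*r)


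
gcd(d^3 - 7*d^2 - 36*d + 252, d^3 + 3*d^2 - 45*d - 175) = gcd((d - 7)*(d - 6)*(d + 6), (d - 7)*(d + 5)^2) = d - 7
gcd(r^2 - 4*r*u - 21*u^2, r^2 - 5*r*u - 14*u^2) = r - 7*u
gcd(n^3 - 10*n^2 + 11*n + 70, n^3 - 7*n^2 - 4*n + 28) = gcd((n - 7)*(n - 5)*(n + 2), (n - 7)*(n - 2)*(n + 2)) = n^2 - 5*n - 14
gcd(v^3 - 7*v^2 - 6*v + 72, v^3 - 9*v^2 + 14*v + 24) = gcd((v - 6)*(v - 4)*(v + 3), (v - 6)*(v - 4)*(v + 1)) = v^2 - 10*v + 24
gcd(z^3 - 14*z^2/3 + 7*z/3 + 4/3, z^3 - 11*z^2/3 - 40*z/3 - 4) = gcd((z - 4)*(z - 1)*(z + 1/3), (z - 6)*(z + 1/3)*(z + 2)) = z + 1/3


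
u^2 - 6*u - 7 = (u - 7)*(u + 1)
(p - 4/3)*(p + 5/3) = p^2 + p/3 - 20/9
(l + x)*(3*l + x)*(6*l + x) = 18*l^3 + 27*l^2*x + 10*l*x^2 + x^3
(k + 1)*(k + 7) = k^2 + 8*k + 7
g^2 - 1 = (g - 1)*(g + 1)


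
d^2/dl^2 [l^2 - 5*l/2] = 2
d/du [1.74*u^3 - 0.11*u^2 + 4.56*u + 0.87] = 5.22*u^2 - 0.22*u + 4.56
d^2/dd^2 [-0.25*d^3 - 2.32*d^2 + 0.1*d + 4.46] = -1.5*d - 4.64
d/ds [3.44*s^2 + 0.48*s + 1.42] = 6.88*s + 0.48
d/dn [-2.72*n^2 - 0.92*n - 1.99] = -5.44*n - 0.92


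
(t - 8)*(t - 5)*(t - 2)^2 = t^4 - 17*t^3 + 96*t^2 - 212*t + 160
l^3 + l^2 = l^2*(l + 1)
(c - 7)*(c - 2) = c^2 - 9*c + 14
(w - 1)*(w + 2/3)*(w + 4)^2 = w^4 + 23*w^3/3 + 38*w^2/3 - 32*w/3 - 32/3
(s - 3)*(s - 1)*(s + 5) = s^3 + s^2 - 17*s + 15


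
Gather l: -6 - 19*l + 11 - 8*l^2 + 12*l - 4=-8*l^2 - 7*l + 1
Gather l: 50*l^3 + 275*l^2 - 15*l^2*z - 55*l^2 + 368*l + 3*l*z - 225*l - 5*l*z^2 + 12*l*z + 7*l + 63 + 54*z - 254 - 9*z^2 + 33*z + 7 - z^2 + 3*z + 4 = 50*l^3 + l^2*(220 - 15*z) + l*(-5*z^2 + 15*z + 150) - 10*z^2 + 90*z - 180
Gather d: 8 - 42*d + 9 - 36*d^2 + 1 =-36*d^2 - 42*d + 18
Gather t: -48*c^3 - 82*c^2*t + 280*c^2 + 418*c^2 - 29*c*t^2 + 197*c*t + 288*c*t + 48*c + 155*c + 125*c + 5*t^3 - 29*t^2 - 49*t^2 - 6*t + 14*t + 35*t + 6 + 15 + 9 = -48*c^3 + 698*c^2 + 328*c + 5*t^3 + t^2*(-29*c - 78) + t*(-82*c^2 + 485*c + 43) + 30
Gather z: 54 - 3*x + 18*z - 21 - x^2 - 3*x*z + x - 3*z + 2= -x^2 - 2*x + z*(15 - 3*x) + 35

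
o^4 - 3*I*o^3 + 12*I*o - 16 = (o - 2)*(o + 2)*(o - 4*I)*(o + I)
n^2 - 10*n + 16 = (n - 8)*(n - 2)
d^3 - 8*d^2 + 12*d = d*(d - 6)*(d - 2)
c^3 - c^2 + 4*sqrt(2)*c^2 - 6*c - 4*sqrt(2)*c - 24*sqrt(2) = (c - 3)*(c + 2)*(c + 4*sqrt(2))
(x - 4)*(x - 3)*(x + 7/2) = x^3 - 7*x^2/2 - 25*x/2 + 42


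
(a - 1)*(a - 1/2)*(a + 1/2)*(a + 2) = a^4 + a^3 - 9*a^2/4 - a/4 + 1/2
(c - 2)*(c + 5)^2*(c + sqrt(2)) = c^4 + sqrt(2)*c^3 + 8*c^3 + 5*c^2 + 8*sqrt(2)*c^2 - 50*c + 5*sqrt(2)*c - 50*sqrt(2)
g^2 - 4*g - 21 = (g - 7)*(g + 3)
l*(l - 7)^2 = l^3 - 14*l^2 + 49*l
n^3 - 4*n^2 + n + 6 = (n - 3)*(n - 2)*(n + 1)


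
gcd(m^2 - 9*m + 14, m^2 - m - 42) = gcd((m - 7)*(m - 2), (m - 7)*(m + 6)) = m - 7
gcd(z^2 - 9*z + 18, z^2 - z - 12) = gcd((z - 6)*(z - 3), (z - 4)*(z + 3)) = 1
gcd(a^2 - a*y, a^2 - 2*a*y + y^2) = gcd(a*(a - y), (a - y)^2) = -a + y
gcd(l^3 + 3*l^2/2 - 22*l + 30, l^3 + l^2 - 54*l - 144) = l + 6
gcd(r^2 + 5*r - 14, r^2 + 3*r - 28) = r + 7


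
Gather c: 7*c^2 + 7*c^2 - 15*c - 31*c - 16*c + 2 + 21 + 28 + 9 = 14*c^2 - 62*c + 60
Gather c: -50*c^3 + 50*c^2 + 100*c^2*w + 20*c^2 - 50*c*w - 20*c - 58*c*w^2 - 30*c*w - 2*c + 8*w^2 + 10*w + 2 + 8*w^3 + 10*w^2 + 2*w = -50*c^3 + c^2*(100*w + 70) + c*(-58*w^2 - 80*w - 22) + 8*w^3 + 18*w^2 + 12*w + 2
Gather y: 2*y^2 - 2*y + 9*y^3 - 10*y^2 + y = 9*y^3 - 8*y^2 - y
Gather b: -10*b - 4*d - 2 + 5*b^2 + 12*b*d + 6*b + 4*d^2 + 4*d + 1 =5*b^2 + b*(12*d - 4) + 4*d^2 - 1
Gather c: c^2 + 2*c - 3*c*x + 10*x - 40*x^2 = c^2 + c*(2 - 3*x) - 40*x^2 + 10*x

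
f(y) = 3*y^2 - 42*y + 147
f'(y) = 6*y - 42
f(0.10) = 142.83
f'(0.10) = -41.40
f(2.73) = 54.70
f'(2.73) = -25.62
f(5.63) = 5.63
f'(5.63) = -8.22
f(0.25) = 136.69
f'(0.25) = -40.50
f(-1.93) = 239.23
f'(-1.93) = -53.58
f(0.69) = 119.45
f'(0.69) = -37.86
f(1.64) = 86.19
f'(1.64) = -32.16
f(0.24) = 137.09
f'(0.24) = -40.56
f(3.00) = 48.00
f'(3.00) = -24.00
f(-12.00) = 1083.00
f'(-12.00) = -114.00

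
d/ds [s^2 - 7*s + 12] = 2*s - 7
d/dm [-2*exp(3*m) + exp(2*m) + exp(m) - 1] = (-6*exp(2*m) + 2*exp(m) + 1)*exp(m)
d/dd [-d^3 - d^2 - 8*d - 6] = -3*d^2 - 2*d - 8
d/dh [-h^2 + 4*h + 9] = 4 - 2*h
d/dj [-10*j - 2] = -10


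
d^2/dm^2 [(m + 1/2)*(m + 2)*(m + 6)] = 6*m + 17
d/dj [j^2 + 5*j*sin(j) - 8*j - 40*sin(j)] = 5*j*cos(j) + 2*j + 5*sin(j) - 40*cos(j) - 8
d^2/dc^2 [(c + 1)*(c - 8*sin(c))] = 2*(4*c + 4)*sin(c) - 16*cos(c) + 2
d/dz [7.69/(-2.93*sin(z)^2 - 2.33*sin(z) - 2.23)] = (45.0634*sin(z) + 17.9177)*cos(z)/(2.93*sin(z)^2 + 2.33*sin(z) + 2.23)^2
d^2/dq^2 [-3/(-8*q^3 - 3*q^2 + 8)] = 18*(12*q^2*(4*q + 1)^2 - (8*q + 1)*(8*q^3 + 3*q^2 - 8))/(8*q^3 + 3*q^2 - 8)^3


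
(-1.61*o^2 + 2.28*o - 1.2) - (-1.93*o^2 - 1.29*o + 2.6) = 0.32*o^2 + 3.57*o - 3.8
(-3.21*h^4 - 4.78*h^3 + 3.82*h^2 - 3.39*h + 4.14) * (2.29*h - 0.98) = -7.3509*h^5 - 7.8004*h^4 + 13.4322*h^3 - 11.5067*h^2 + 12.8028*h - 4.0572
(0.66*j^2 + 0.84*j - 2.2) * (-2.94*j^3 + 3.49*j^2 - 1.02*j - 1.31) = -1.9404*j^5 - 0.166199999999999*j^4 + 8.7264*j^3 - 9.3994*j^2 + 1.1436*j + 2.882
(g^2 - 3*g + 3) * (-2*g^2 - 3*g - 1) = -2*g^4 + 3*g^3 + 2*g^2 - 6*g - 3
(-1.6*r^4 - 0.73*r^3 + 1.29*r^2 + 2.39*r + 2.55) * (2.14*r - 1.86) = -3.424*r^5 + 1.4138*r^4 + 4.1184*r^3 + 2.7152*r^2 + 1.0116*r - 4.743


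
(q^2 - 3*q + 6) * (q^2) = q^4 - 3*q^3 + 6*q^2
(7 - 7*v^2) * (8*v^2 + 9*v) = -56*v^4 - 63*v^3 + 56*v^2 + 63*v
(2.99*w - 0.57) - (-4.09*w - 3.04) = 7.08*w + 2.47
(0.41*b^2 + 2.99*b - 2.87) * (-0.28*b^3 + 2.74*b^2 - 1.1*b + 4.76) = -0.1148*b^5 + 0.2862*b^4 + 8.5452*b^3 - 9.2012*b^2 + 17.3894*b - 13.6612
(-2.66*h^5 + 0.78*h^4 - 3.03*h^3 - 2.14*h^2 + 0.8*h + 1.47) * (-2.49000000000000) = 6.6234*h^5 - 1.9422*h^4 + 7.5447*h^3 + 5.3286*h^2 - 1.992*h - 3.6603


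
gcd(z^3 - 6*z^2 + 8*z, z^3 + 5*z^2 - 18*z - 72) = z - 4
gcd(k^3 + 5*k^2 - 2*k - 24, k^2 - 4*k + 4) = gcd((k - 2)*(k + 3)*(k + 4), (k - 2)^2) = k - 2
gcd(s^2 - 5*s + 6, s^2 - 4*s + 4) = s - 2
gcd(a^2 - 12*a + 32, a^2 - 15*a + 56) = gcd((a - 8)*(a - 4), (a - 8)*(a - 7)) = a - 8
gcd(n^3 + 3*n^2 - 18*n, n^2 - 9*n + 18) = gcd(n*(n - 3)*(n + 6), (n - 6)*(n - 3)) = n - 3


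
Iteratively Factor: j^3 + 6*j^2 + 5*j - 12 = (j + 3)*(j^2 + 3*j - 4) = (j + 3)*(j + 4)*(j - 1)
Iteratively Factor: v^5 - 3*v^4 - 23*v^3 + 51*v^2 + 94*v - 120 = (v - 5)*(v^4 + 2*v^3 - 13*v^2 - 14*v + 24) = (v - 5)*(v + 2)*(v^3 - 13*v + 12) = (v - 5)*(v + 2)*(v + 4)*(v^2 - 4*v + 3) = (v - 5)*(v - 1)*(v + 2)*(v + 4)*(v - 3)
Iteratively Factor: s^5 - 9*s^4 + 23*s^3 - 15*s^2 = (s)*(s^4 - 9*s^3 + 23*s^2 - 15*s) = s^2*(s^3 - 9*s^2 + 23*s - 15) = s^2*(s - 3)*(s^2 - 6*s + 5) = s^2*(s - 5)*(s - 3)*(s - 1)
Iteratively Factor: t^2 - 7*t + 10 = (t - 5)*(t - 2)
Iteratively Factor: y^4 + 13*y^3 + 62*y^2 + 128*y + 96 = (y + 4)*(y^3 + 9*y^2 + 26*y + 24) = (y + 4)^2*(y^2 + 5*y + 6) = (y + 3)*(y + 4)^2*(y + 2)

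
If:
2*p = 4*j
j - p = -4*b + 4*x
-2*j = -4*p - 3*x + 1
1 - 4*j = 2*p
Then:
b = 11/96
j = 1/8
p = 1/4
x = 1/12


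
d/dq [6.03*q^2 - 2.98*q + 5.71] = 12.06*q - 2.98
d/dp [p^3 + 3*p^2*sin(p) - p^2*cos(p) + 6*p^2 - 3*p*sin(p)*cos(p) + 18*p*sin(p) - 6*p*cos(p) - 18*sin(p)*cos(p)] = p^2*sin(p) + 3*p^2*cos(p) + 3*p^2 + 12*p*sin(p) + 16*p*cos(p) - 3*p*cos(2*p) + 12*p + 18*sin(p) - 3*sin(2*p)/2 - 6*cos(p) - 18*cos(2*p)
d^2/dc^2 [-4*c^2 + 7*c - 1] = -8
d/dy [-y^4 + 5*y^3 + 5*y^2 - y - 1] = -4*y^3 + 15*y^2 + 10*y - 1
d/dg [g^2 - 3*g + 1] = 2*g - 3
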